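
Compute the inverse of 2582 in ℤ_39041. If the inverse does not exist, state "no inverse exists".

Extended Euclidean algorithm:
39041 = 15×2582 + 311
2582 = 8×311 + 94
311 = 3×94 + 29
94 = 3×29 + 7
29 = 4×7 + 1
7 = 7×1 + 0
The gcd is 1. Working backward:
1 = 29 − 4·7
1 = −4·94 + 13·29
1 = 13·311 − 43·94
1 = −43·2582 + 357·311
1 = 357·39041 − 5398·2582
Thus 2582·(-5398) ≡ 1 (mod 39041); reducing, -5398 mod 39041 = 33643.

33643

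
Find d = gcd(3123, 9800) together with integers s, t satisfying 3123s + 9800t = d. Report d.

Repeated division:
9800 = 3·3123 + 431
3123 = 7·431 + 106
431 = 4·106 + 7
106 = 15·7 + 1
7 = 7·1 + 0
gcd(3123, 9800) = 1.
Express as a combination:
1 = 106 − 15·7
1 = −15·431 + 61·106
1 = 61·3123 − 442·431
1 = −442·9800 + 1387·3123
So 1 = (-442)·9800 + (1387)·3123.

1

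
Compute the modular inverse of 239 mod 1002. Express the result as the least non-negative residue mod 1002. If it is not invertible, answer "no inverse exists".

893

Run Euclid on (1002, 239):
1002 = 4*239 + 46
239 = 5*46 + 9
46 = 5*9 + 1
9 = 9*1 + 0
gcd = 1, so the inverse exists. Back-substitute:
1 = 46 − 5·9
1 = −5·239 + 26·46
1 = 26·1002 − 109·239
Hence 239⁻¹ ≡ -109 ≡ 893 (mod 1002).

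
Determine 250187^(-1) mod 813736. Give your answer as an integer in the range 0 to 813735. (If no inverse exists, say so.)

Euclidean algorithm on 813736, 250187:
813736 = 3*250187 + 63175
250187 = 3*63175 + 60662
63175 = 1*60662 + 2513
60662 = 24*2513 + 350
2513 = 7*350 + 63
350 = 5*63 + 35
63 = 1*35 + 28
35 = 1*28 + 7
28 = 4*7 + 0
The gcd is 7, not 1, hence no inverse exists.

no inverse exists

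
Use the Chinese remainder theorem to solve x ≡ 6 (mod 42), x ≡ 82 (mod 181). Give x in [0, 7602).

Write x = 6 + 42·k. Then 42·k ≡ 82 − 6 ≡ 76 (mod 181).
Need 42⁻¹ mod 181. Extended Euclid on (181, 42):
181 = 4·42 + 13
42 = 3·13 + 3
13 = 4·3 + 1
3 = 3·1 + 0
Back-substitute:
1 = 13 − 4·3
1 = −4·42 + 13·13
1 = 13·181 − 56·42
42⁻¹ ≡ 125 (mod 181), so k ≡ 125·76 ≡ 88 (mod 181).
x = 6 + 42·88 = 3702.

3702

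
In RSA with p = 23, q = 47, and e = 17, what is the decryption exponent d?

φ(n) = (p−1)(q−1) = 22·46 = 1012.
Need d with 17·d ≡ 1 (mod 1012). Apply the extended Euclidean algorithm:
1012 = 59×17 + 9
17 = 1×9 + 8
9 = 1×8 + 1
8 = 8×1 + 0
Back-substitute:
1 = 9 − 8
1 = −17 + 2·9
1 = 2·1012 − 119·17
So 17·(-119) ≡ 1 (mod 1012), hence d ≡ -119 ≡ 893 (mod 1012).

893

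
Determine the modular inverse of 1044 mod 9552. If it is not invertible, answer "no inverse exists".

no inverse exists

Compute gcd(1044, 9552):
9552 = 9*1044 + 156
1044 = 6*156 + 108
156 = 1*108 + 48
108 = 2*48 + 12
48 = 4*12 + 0
The gcd is 12, not 1, hence no inverse exists.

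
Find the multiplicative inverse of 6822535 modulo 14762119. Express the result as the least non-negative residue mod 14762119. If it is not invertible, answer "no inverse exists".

Run Euclid on (14762119, 6822535):
14762119 = 2*6822535 + 1117049
6822535 = 6*1117049 + 120241
1117049 = 9*120241 + 34880
120241 = 3*34880 + 15601
34880 = 2*15601 + 3678
15601 = 4*3678 + 889
3678 = 4*889 + 122
889 = 7*122 + 35
122 = 3*35 + 17
35 = 2*17 + 1
17 = 17*1 + 0
The gcd is 1. Working backward:
1 = 35 − 2·17
1 = −2·122 + 7·35
1 = 7·889 − 51·122
1 = −51·3678 + 211·889
1 = 211·15601 − 895·3678
1 = −895·34880 + 2001·15601
1 = 2001·120241 − 6898·34880
1 = −6898·1117049 + 64083·120241
1 = 64083·6822535 − 391396·1117049
1 = −391396·14762119 + 846875·6822535
So 6822535·846875 ≡ 1 (mod 14762119).

846875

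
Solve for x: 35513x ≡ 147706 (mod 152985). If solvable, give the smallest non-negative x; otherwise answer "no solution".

First find gcd(35513, 152985):
152985 = 4*35513 + 10933
35513 = 3*10933 + 2714
10933 = 4*2714 + 77
2714 = 35*77 + 19
77 = 4*19 + 1
19 = 19*1 + 0
gcd = 1, so a unique solution mod 152985 exists.
Back-substitute for the Bézout coefficients:
1 = 77 − 4·19
1 = −4·2714 + 141·77
1 = 141·10933 − 568·2714
1 = −568·35513 + 1845·10933
1 = 1845·152985 − 7948·35513
So 35513·(-7948) ≡ 1 (mod 152985), giving 35513⁻¹ ≡ 145037.
x ≡ 35513⁻¹·147706 ≡ 145037·147706 ≡ 39602 (mod 152985).

39602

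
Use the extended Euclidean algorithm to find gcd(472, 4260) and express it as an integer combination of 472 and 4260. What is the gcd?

Euclidean algorithm:
4260 = 9*472 + 12
472 = 39*12 + 4
12 = 3*4 + 0
gcd(472, 4260) = 4.
Working backward:
4 = 472 − 39·12
4 = −39·4260 + 352·472
So 4 = (-39)·4260 + (352)·472.

4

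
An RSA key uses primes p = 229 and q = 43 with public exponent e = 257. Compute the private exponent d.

φ(n) = (p−1)(q−1) = 228·42 = 9576.
Need d with 257·d ≡ 1 (mod 9576). Apply the extended Euclidean algorithm:
9576 = 37·257 + 67
257 = 3·67 + 56
67 = 1·56 + 11
56 = 5·11 + 1
11 = 11·1 + 0
Back-substitute:
1 = 56 − 5·11
1 = −5·67 + 6·56
1 = 6·257 − 23·67
1 = −23·9576 + 857·257
So 257·857 ≡ 1 (mod 9576), hence d = 857.

857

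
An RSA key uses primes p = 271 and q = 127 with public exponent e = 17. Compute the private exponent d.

φ(n) = (p−1)(q−1) = 270·126 = 34020.
Need d with 17·d ≡ 1 (mod 34020). Apply the extended Euclidean algorithm:
34020 = 2001·17 + 3
17 = 5·3 + 2
3 = 1·2 + 1
2 = 2·1 + 0
Back-substitute:
1 = 3 − 2
1 = −17 + 6·3
1 = 6·34020 − 12007·17
So 17·(-12007) ≡ 1 (mod 34020), hence d ≡ -12007 ≡ 22013 (mod 34020).

22013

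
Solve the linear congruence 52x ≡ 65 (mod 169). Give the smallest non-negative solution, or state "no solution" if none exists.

11

First find gcd(52, 169):
169 = 3*52 + 13
52 = 4*13 + 0
gcd = 13 and 13 | 65, so solutions exist. Divide through by 13: 4x ≡ 5 (mod 13).
Now find 4⁻¹ mod 13:
13 = 3·4 + 1
4 = 4·1 + 0
Back-substitute:
1 = 13 − 3·4
So 4·(-3) ≡ 1 (mod 13), i.e. 4⁻¹ ≡ 10.
Then x ≡ 10·5 ≡ 11 (mod 13); the smallest non-negative solution is x = 11.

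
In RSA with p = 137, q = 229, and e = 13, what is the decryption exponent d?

φ(n) = (p−1)(q−1) = 136·228 = 31008.
Need d with 13·d ≡ 1 (mod 31008). Apply the extended Euclidean algorithm:
31008 = 2385*13 + 3
13 = 4*3 + 1
3 = 3*1 + 0
Back-substitute:
1 = 13 − 4·3
1 = −4·31008 + 9541·13
So 13·9541 ≡ 1 (mod 31008), hence d = 9541.

9541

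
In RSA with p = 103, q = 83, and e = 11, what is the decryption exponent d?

φ(n) = (p−1)(q−1) = 102·82 = 8364.
Need d with 11·d ≡ 1 (mod 8364). Apply the extended Euclidean algorithm:
8364 = 760·11 + 4
11 = 2·4 + 3
4 = 1·3 + 1
3 = 3·1 + 0
Back-substitute:
1 = 4 − 3
1 = −11 + 3·4
1 = 3·8364 − 2281·11
So 11·(-2281) ≡ 1 (mod 8364), hence d ≡ -2281 ≡ 6083 (mod 8364).

6083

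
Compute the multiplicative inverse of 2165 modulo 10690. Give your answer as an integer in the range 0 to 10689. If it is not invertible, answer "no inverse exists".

no inverse exists

Compute gcd(2165, 10690):
10690 = 4*2165 + 2030
2165 = 1*2030 + 135
2030 = 15*135 + 5
135 = 27*5 + 0
Since gcd = 5 > 1, 2165 is not a unit mod 10690.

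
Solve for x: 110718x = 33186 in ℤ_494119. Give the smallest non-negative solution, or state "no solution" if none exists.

453900

First find gcd(110718, 494119):
494119 = 4*110718 + 51247
110718 = 2*51247 + 8224
51247 = 6*8224 + 1903
8224 = 4*1903 + 612
1903 = 3*612 + 67
612 = 9*67 + 9
67 = 7*9 + 4
9 = 2*4 + 1
4 = 4*1 + 0
gcd = 1, so a unique solution mod 494119 exists.
Back-substitute for the Bézout coefficients:
1 = 9 − 2·4
1 = −2·67 + 15·9
1 = 15·612 − 137·67
1 = −137·1903 + 426·612
1 = 426·8224 − 1841·1903
1 = −1841·51247 + 11472·8224
1 = 11472·110718 − 24785·51247
1 = −24785·494119 + 110612·110718
So 110718·(110612) ≡ 1 (mod 494119), giving 110718⁻¹ ≡ 110612.
x ≡ 110718⁻¹·33186 ≡ 110612·33186 ≡ 453900 (mod 494119).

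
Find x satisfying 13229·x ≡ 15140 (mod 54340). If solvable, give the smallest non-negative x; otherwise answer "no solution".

First find gcd(13229, 54340):
54340 = 4*13229 + 1424
13229 = 9*1424 + 413
1424 = 3*413 + 185
413 = 2*185 + 43
185 = 4*43 + 13
43 = 3*13 + 4
13 = 3*4 + 1
4 = 4*1 + 0
gcd = 1, so a unique solution mod 54340 exists.
Back-substitute for the Bézout coefficients:
1 = 13 − 3·4
1 = −3·43 + 10·13
1 = 10·185 − 43·43
1 = −43·413 + 96·185
1 = 96·1424 − 331·413
1 = −331·13229 + 3075·1424
1 = 3075·54340 − 12631·13229
So 13229·(-12631) ≡ 1 (mod 54340), giving 13229⁻¹ ≡ 41709.
x ≡ 13229⁻¹·15140 ≡ 41709·15140 ≡ 43460 (mod 54340).

43460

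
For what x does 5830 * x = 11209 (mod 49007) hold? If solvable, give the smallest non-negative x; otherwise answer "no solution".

47437

First find gcd(5830, 49007):
49007 = 8·5830 + 2367
5830 = 2·2367 + 1096
2367 = 2·1096 + 175
1096 = 6·175 + 46
175 = 3·46 + 37
46 = 1·37 + 9
37 = 4·9 + 1
9 = 9·1 + 0
gcd = 1, so a unique solution mod 49007 exists.
Back-substitute for the Bézout coefficients:
1 = 37 − 4·9
1 = −4·46 + 5·37
1 = 5·175 − 19·46
1 = −19·1096 + 119·175
1 = 119·2367 − 257·1096
1 = −257·5830 + 633·2367
1 = 633·49007 − 5321·5830
So 5830·(-5321) ≡ 1 (mod 49007), giving 5830⁻¹ ≡ 43686.
x ≡ 5830⁻¹·11209 ≡ 43686·11209 ≡ 47437 (mod 49007).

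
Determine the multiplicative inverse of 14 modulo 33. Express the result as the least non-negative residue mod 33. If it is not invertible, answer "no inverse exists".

26

Apply the Euclidean algorithm to 33 and 14:
33 = 2·14 + 5
14 = 2·5 + 4
5 = 1·4 + 1
4 = 4·1 + 0
The gcd is 1. Working backward:
1 = 5 − 4
1 = −14 + 3·5
1 = 3·33 − 7·14
So 14·(-7) ≡ 1 (mod 33), and -7 ≡ 26 (mod 33).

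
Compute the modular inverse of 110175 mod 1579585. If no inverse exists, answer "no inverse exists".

no inverse exists

Compute gcd(110175, 1579585):
1579585 = 14×110175 + 37135
110175 = 2×37135 + 35905
37135 = 1×35905 + 1230
35905 = 29×1230 + 235
1230 = 5×235 + 55
235 = 4×55 + 15
55 = 3×15 + 10
15 = 1×10 + 5
10 = 2×5 + 0
Since gcd = 5 > 1, 110175 is not a unit mod 1579585.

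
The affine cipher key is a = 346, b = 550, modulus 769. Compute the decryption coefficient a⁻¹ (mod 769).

Apply the Euclidean algorithm to 769 and 346:
769 = 2·346 + 77
346 = 4·77 + 38
77 = 2·38 + 1
38 = 38·1 + 0
Since gcd(346, 769) = 1, back-substitute to write 1 as a combination:
1 = 77 − 2·38
1 = −2·346 + 9·77
1 = 9·769 − 20·346
Hence 346⁻¹ ≡ -20 ≡ 749 (mod 769).

749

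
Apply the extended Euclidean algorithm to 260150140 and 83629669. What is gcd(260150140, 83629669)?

1

Repeated division:
260150140 = 3×83629669 + 9261133
83629669 = 9×9261133 + 279472
9261133 = 33×279472 + 38557
279472 = 7×38557 + 9573
38557 = 4×9573 + 265
9573 = 36×265 + 33
265 = 8×33 + 1
33 = 33×1 + 0
gcd(260150140, 83629669) = 1.
Express as a combination:
1 = 265 − 8·33
1 = −8·9573 + 289·265
1 = 289·38557 − 1164·9573
1 = −1164·279472 + 8437·38557
1 = 8437·9261133 − 279585·279472
1 = −279585·83629669 + 2524702·9261133
1 = 2524702·260150140 − 7853691·83629669
So 1 = (2524702)·260150140 + (-7853691)·83629669.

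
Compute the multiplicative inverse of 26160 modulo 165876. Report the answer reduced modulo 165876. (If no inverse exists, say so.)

Compute gcd(26160, 165876):
165876 = 6·26160 + 8916
26160 = 2·8916 + 8328
8916 = 1·8328 + 588
8328 = 14·588 + 96
588 = 6·96 + 12
96 = 8·12 + 0
Since gcd = 12 > 1, 26160 is not a unit mod 165876.

no inverse exists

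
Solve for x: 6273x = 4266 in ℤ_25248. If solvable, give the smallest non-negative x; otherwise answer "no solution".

First find gcd(6273, 25248):
25248 = 4×6273 + 156
6273 = 40×156 + 33
156 = 4×33 + 24
33 = 1×24 + 9
24 = 2×9 + 6
9 = 1×6 + 3
6 = 2×3 + 0
gcd = 3 and 3 | 4266, so solutions exist. Divide through by 3: 2091x ≡ 1422 (mod 8416).
Now find 2091⁻¹ mod 8416:
8416 = 4×2091 + 52
2091 = 40×52 + 11
52 = 4×11 + 8
11 = 1×8 + 3
8 = 2×3 + 2
3 = 1×2 + 1
2 = 2×1 + 0
Back-substitute:
1 = 3 − 2
1 = −8 + 3·3
1 = 3·11 − 4·8
1 = −4·52 + 19·11
1 = 19·2091 − 764·52
1 = −764·8416 + 3075·2091
So 2091⁻¹ ≡ 3075 (mod 8416).
Then x ≡ 3075·1422 ≡ 4746 (mod 8416); the smallest non-negative solution is x = 4746.

4746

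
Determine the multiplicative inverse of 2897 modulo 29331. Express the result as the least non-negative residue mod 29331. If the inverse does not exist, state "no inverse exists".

26081

Apply the Euclidean algorithm to 29331 and 2897:
29331 = 10·2897 + 361
2897 = 8·361 + 9
361 = 40·9 + 1
9 = 9·1 + 0
Since gcd(2897, 29331) = 1, back-substitute to write 1 as a combination:
1 = 361 − 40·9
1 = −40·2897 + 321·361
1 = 321·29331 − 3250·2897
So 2897·(-3250) ≡ 1 (mod 29331), and -3250 ≡ 26081 (mod 29331).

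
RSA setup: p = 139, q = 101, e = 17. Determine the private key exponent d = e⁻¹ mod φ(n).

10553

φ(n) = (p−1)(q−1) = 138·100 = 13800.
Need d with 17·d ≡ 1 (mod 13800). Apply the extended Euclidean algorithm:
13800 = 811·17 + 13
17 = 1·13 + 4
13 = 3·4 + 1
4 = 4·1 + 0
Back-substitute:
1 = 13 − 3·4
1 = −3·17 + 4·13
1 = 4·13800 − 3247·17
So 17·(-3247) ≡ 1 (mod 13800), hence d ≡ -3247 ≡ 10553 (mod 13800).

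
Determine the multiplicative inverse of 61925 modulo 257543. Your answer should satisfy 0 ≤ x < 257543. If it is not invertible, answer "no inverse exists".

gcd(257543, 61925) by repeated division:
257543 = 4*61925 + 9843
61925 = 6*9843 + 2867
9843 = 3*2867 + 1242
2867 = 2*1242 + 383
1242 = 3*383 + 93
383 = 4*93 + 11
93 = 8*11 + 5
11 = 2*5 + 1
5 = 5*1 + 0
gcd = 1, so the inverse exists. Back-substitute:
1 = 11 − 2·5
1 = −2·93 + 17·11
1 = 17·383 − 70·93
1 = −70·1242 + 227·383
1 = 227·2867 − 524·1242
1 = −524·9843 + 1799·2867
1 = 1799·61925 − 11318·9843
1 = −11318·257543 + 47071·61925
So 61925·47071 ≡ 1 (mod 257543).

47071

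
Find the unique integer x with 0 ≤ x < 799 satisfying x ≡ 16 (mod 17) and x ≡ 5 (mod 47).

475

Write x = 16 + 17·k. Then 17·k ≡ 5 − 16 ≡ 36 (mod 47).
Need 17⁻¹ mod 47. Extended Euclid on (47, 17):
47 = 2·17 + 13
17 = 1·13 + 4
13 = 3·4 + 1
4 = 4·1 + 0
Back-substitute:
1 = 13 − 3·4
1 = −3·17 + 4·13
1 = 4·47 − 11·17
17⁻¹ ≡ 36 (mod 47), so k ≡ 36·36 ≡ 27 (mod 47).
x = 16 + 17·27 = 475.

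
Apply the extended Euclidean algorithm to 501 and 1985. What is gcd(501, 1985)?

1

Euclidean algorithm:
1985 = 3·501 + 482
501 = 1·482 + 19
482 = 25·19 + 7
19 = 2·7 + 5
7 = 1·5 + 2
5 = 2·2 + 1
2 = 2·1 + 0
gcd(501, 1985) = 1.
Working backward:
1 = 5 − 2·2
1 = −2·7 + 3·5
1 = 3·19 − 8·7
1 = −8·482 + 203·19
1 = 203·501 − 211·482
1 = −211·1985 + 836·501
So 1 = (-211)·1985 + (836)·501.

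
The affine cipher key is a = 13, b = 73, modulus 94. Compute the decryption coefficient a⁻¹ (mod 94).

Apply the Euclidean algorithm to 94 and 13:
94 = 7*13 + 3
13 = 4*3 + 1
3 = 3*1 + 0
The gcd is 1. Working backward:
1 = 13 − 4·3
1 = −4·94 + 29·13
So 13·29 ≡ 1 (mod 94).

29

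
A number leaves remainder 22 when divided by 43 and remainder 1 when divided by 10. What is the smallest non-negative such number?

151

Write x = 22 + 43·k. Then 43·k ≡ 1 − 22 ≡ 9 (mod 10).
Need 43⁻¹ mod 10. Extended Euclid on (10, 3):
10 = 3×3 + 1
3 = 3×1 + 0
Back-substitute:
1 = 10 − 3·3
43⁻¹ ≡ 7 (mod 10), so k ≡ 7·9 ≡ 3 (mod 10).
x = 22 + 43·3 = 151.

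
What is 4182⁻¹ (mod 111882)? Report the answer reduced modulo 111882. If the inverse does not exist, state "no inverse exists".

Euclidean algorithm on 111882, 4182:
111882 = 26*4182 + 3150
4182 = 1*3150 + 1032
3150 = 3*1032 + 54
1032 = 19*54 + 6
54 = 9*6 + 0
gcd(4182, 111882) = 6 ≠ 1, so 4182 has no multiplicative inverse modulo 111882.

no inverse exists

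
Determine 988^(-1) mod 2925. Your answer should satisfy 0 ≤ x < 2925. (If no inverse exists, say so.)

no inverse exists

Euclidean algorithm on 2925, 988:
2925 = 2×988 + 949
988 = 1×949 + 39
949 = 24×39 + 13
39 = 3×13 + 0
gcd(988, 2925) = 13 ≠ 1, so 988 has no multiplicative inverse modulo 2925.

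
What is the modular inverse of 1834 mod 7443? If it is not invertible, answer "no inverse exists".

3478

gcd(7443, 1834) by repeated division:
7443 = 4·1834 + 107
1834 = 17·107 + 15
107 = 7·15 + 2
15 = 7·2 + 1
2 = 2·1 + 0
The gcd is 1. Working backward:
1 = 15 − 7·2
1 = −7·107 + 50·15
1 = 50·1834 − 857·107
1 = −857·7443 + 3478·1834
So 1834·3478 ≡ 1 (mod 7443).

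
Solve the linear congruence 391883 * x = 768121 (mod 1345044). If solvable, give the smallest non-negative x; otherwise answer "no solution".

First find gcd(391883, 1345044):
1345044 = 3·391883 + 169395
391883 = 2·169395 + 53093
169395 = 3·53093 + 10116
53093 = 5·10116 + 2513
10116 = 4·2513 + 64
2513 = 39·64 + 17
64 = 3·17 + 13
17 = 1·13 + 4
13 = 3·4 + 1
4 = 4·1 + 0
gcd = 1, so a unique solution mod 1345044 exists.
Back-substitute for the Bézout coefficients:
1 = 13 − 3·4
1 = −3·17 + 4·13
1 = 4·64 − 15·17
1 = −15·2513 + 589·64
1 = 589·10116 − 2371·2513
1 = −2371·53093 + 12444·10116
1 = 12444·169395 − 39703·53093
1 = −39703·391883 + 91850·169395
1 = 91850·1345044 − 315253·391883
So 391883·(-315253) ≡ 1 (mod 1345044), giving 391883⁻¹ ≡ 1029791.
x ≡ 391883⁻¹·768121 ≡ 1029791·768121 ≡ 1201883 (mod 1345044).

1201883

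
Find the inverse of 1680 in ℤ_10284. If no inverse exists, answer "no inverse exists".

Euclidean algorithm on 10284, 1680:
10284 = 6×1680 + 204
1680 = 8×204 + 48
204 = 4×48 + 12
48 = 4×12 + 0
The gcd is 12, not 1, hence no inverse exists.

no inverse exists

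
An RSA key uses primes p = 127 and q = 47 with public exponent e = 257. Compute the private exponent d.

857

φ(n) = (p−1)(q−1) = 126·46 = 5796.
Need d with 257·d ≡ 1 (mod 5796). Apply the extended Euclidean algorithm:
5796 = 22×257 + 142
257 = 1×142 + 115
142 = 1×115 + 27
115 = 4×27 + 7
27 = 3×7 + 6
7 = 1×6 + 1
6 = 6×1 + 0
Back-substitute:
1 = 7 − 6
1 = −27 + 4·7
1 = 4·115 − 17·27
1 = −17·142 + 21·115
1 = 21·257 − 38·142
1 = −38·5796 + 857·257
So 257·857 ≡ 1 (mod 5796), hence d = 857.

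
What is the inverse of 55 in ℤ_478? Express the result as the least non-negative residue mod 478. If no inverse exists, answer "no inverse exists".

Run Euclid on (478, 55):
478 = 8·55 + 38
55 = 1·38 + 17
38 = 2·17 + 4
17 = 4·4 + 1
4 = 4·1 + 0
gcd = 1, so the inverse exists. Back-substitute:
1 = 17 − 4·4
1 = −4·38 + 9·17
1 = 9·55 − 13·38
1 = −13·478 + 113·55
So 55·113 ≡ 1 (mod 478).

113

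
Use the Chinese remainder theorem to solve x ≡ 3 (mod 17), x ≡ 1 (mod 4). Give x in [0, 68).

37

Write x = 3 + 17·k. Then 17·k ≡ 1 − 3 ≡ 2 (mod 4).
Need 17⁻¹ mod 4. Extended Euclid on (4, 1):
4 = 4·1 + 0
17⁻¹ ≡ 1 (mod 4), so k ≡ 1·2 ≡ 2 (mod 4).
x = 3 + 17·2 = 37.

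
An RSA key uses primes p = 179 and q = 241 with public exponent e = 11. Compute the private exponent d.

φ(n) = (p−1)(q−1) = 178·240 = 42720.
Need d with 11·d ≡ 1 (mod 42720). Apply the extended Euclidean algorithm:
42720 = 3883*11 + 7
11 = 1*7 + 4
7 = 1*4 + 3
4 = 1*3 + 1
3 = 3*1 + 0
Back-substitute:
1 = 4 − 3
1 = −7 + 2·4
1 = 2·11 − 3·7
1 = −3·42720 + 11651·11
So 11·11651 ≡ 1 (mod 42720), hence d = 11651.

11651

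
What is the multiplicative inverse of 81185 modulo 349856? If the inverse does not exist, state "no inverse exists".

no inverse exists

Euclidean algorithm on 349856, 81185:
349856 = 4*81185 + 25116
81185 = 3*25116 + 5837
25116 = 4*5837 + 1768
5837 = 3*1768 + 533
1768 = 3*533 + 169
533 = 3*169 + 26
169 = 6*26 + 13
26 = 2*13 + 0
Since gcd = 13 > 1, 81185 is not a unit mod 349856.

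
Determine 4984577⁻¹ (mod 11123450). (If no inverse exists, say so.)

Euclidean algorithm on 11123450, 4984577:
11123450 = 2·4984577 + 1154296
4984577 = 4·1154296 + 367393
1154296 = 3·367393 + 52117
367393 = 7·52117 + 2574
52117 = 20·2574 + 637
2574 = 4·637 + 26
637 = 24·26 + 13
26 = 2·13 + 0
gcd(4984577, 11123450) = 13 ≠ 1, so 4984577 has no multiplicative inverse modulo 11123450.

no inverse exists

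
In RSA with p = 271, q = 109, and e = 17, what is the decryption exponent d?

φ(n) = (p−1)(q−1) = 270·108 = 29160.
Need d with 17·d ≡ 1 (mod 29160). Apply the extended Euclidean algorithm:
29160 = 1715×17 + 5
17 = 3×5 + 2
5 = 2×2 + 1
2 = 2×1 + 0
Back-substitute:
1 = 5 − 2·2
1 = −2·17 + 7·5
1 = 7·29160 − 12007·17
So 17·(-12007) ≡ 1 (mod 29160), hence d ≡ -12007 ≡ 17153 (mod 29160).

17153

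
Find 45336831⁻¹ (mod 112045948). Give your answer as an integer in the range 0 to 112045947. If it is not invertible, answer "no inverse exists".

98445439

gcd(112045948, 45336831) by repeated division:
112045948 = 2*45336831 + 21372286
45336831 = 2*21372286 + 2592259
21372286 = 8*2592259 + 634214
2592259 = 4*634214 + 55403
634214 = 11*55403 + 24781
55403 = 2*24781 + 5841
24781 = 4*5841 + 1417
5841 = 4*1417 + 173
1417 = 8*173 + 33
173 = 5*33 + 8
33 = 4*8 + 1
8 = 8*1 + 0
The gcd is 1. Working backward:
1 = 33 − 4·8
1 = −4·173 + 21·33
1 = 21·1417 − 172·173
1 = −172·5841 + 709·1417
1 = 709·24781 − 3008·5841
1 = −3008·55403 + 6725·24781
1 = 6725·634214 − 76983·55403
1 = −76983·2592259 + 314657·634214
1 = 314657·21372286 − 2594239·2592259
1 = −2594239·45336831 + 5503135·21372286
1 = 5503135·112045948 − 13600509·45336831
Hence 45336831⁻¹ ≡ -13600509 ≡ 98445439 (mod 112045948).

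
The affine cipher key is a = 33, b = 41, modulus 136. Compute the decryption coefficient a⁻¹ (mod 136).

33

gcd(136, 33) by repeated division:
136 = 4×33 + 4
33 = 8×4 + 1
4 = 4×1 + 0
Since gcd(33, 136) = 1, back-substitute to write 1 as a combination:
1 = 33 − 8·4
1 = −8·136 + 33·33
So 33·33 ≡ 1 (mod 136).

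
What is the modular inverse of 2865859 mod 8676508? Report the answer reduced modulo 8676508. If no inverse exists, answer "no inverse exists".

1971399

Run Euclid on (8676508, 2865859):
8676508 = 3×2865859 + 78931
2865859 = 36×78931 + 24343
78931 = 3×24343 + 5902
24343 = 4×5902 + 735
5902 = 8×735 + 22
735 = 33×22 + 9
22 = 2×9 + 4
9 = 2×4 + 1
4 = 4×1 + 0
gcd = 1, so the inverse exists. Back-substitute:
1 = 9 − 2·4
1 = −2·22 + 5·9
1 = 5·735 − 167·22
1 = −167·5902 + 1341·735
1 = 1341·24343 − 5531·5902
1 = −5531·78931 + 17934·24343
1 = 17934·2865859 − 651155·78931
1 = −651155·8676508 + 1971399·2865859
So 2865859·1971399 ≡ 1 (mod 8676508).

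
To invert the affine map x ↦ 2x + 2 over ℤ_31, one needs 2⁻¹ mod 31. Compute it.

Run Euclid on (31, 2):
31 = 15*2 + 1
2 = 2*1 + 0
gcd = 1, so the inverse exists. Back-substitute:
1 = 31 − 15·2
Hence 2⁻¹ ≡ -15 ≡ 16 (mod 31).

16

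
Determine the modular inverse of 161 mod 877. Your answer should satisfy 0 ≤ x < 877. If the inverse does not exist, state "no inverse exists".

207

Apply the Euclidean algorithm to 877 and 161:
877 = 5×161 + 72
161 = 2×72 + 17
72 = 4×17 + 4
17 = 4×4 + 1
4 = 4×1 + 0
The gcd is 1. Working backward:
1 = 17 − 4·4
1 = −4·72 + 17·17
1 = 17·161 − 38·72
1 = −38·877 + 207·161
So 161·207 ≡ 1 (mod 877).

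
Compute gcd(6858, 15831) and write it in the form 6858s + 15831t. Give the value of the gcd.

Repeated division:
15831 = 2·6858 + 2115
6858 = 3·2115 + 513
2115 = 4·513 + 63
513 = 8·63 + 9
63 = 7·9 + 0
gcd(6858, 15831) = 9.
Back-substituting:
9 = 513 − 8·63
9 = −8·2115 + 33·513
9 = 33·6858 − 107·2115
9 = −107·15831 + 247·6858
So 9 = (-107)·15831 + (247)·6858.

9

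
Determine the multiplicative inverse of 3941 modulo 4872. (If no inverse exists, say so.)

no inverse exists

Euclidean algorithm on 4872, 3941:
4872 = 1·3941 + 931
3941 = 4·931 + 217
931 = 4·217 + 63
217 = 3·63 + 28
63 = 2·28 + 7
28 = 4·7 + 0
gcd(3941, 4872) = 7 ≠ 1, so 3941 has no multiplicative inverse modulo 4872.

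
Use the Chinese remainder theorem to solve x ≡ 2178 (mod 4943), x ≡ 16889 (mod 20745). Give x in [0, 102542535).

76109549

Write x = 2178 + 4943·k. Then 4943·k ≡ 16889 − 2178 ≡ 14711 (mod 20745).
Need 4943⁻¹ mod 20745. Extended Euclid on (20745, 4943):
20745 = 4*4943 + 973
4943 = 5*973 + 78
973 = 12*78 + 37
78 = 2*37 + 4
37 = 9*4 + 1
4 = 4*1 + 0
Back-substitute:
1 = 37 − 9·4
1 = −9·78 + 19·37
1 = 19·973 − 237·78
1 = −237·4943 + 1204·973
1 = 1204·20745 − 5053·4943
4943⁻¹ ≡ 15692 (mod 20745), so k ≡ 15692·14711 ≡ 15397 (mod 20745).
x = 2178 + 4943·15397 = 76109549.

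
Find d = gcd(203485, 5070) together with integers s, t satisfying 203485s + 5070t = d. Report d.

5

Euclidean algorithm:
203485 = 40×5070 + 685
5070 = 7×685 + 275
685 = 2×275 + 135
275 = 2×135 + 5
135 = 27×5 + 0
gcd(203485, 5070) = 5.
Back-substituting:
5 = 275 − 2·135
5 = −2·685 + 5·275
5 = 5·5070 − 37·685
5 = −37·203485 + 1485·5070
So 5 = (-37)·203485 + (1485)·5070.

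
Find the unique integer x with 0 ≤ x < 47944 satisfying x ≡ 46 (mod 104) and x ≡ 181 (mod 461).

Write x = 46 + 104·k. Then 104·k ≡ 181 − 46 ≡ 135 (mod 461).
Need 104⁻¹ mod 461. Extended Euclid on (461, 104):
461 = 4·104 + 45
104 = 2·45 + 14
45 = 3·14 + 3
14 = 4·3 + 2
3 = 1·2 + 1
2 = 2·1 + 0
Back-substitute:
1 = 3 − 2
1 = −14 + 5·3
1 = 5·45 − 16·14
1 = −16·104 + 37·45
1 = 37·461 − 164·104
104⁻¹ ≡ 297 (mod 461), so k ≡ 297·135 ≡ 449 (mod 461).
x = 46 + 104·449 = 46742.

46742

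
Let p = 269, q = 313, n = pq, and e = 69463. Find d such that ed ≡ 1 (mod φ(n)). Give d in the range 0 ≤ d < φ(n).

48487

φ(n) = (p−1)(q−1) = 268·312 = 83616.
Need d with 69463·d ≡ 1 (mod 83616). Apply the extended Euclidean algorithm:
83616 = 1·69463 + 14153
69463 = 4·14153 + 12851
14153 = 1·12851 + 1302
12851 = 9·1302 + 1133
1302 = 1·1133 + 169
1133 = 6·169 + 119
169 = 1·119 + 50
119 = 2·50 + 19
50 = 2·19 + 12
19 = 1·12 + 7
12 = 1·7 + 5
7 = 1·5 + 2
5 = 2·2 + 1
2 = 2·1 + 0
Back-substitute:
1 = 5 − 2·2
1 = −2·7 + 3·5
1 = 3·12 − 5·7
1 = −5·19 + 8·12
1 = 8·50 − 21·19
1 = −21·119 + 50·50
1 = 50·169 − 71·119
1 = −71·1133 + 476·169
1 = 476·1302 − 547·1133
1 = −547·12851 + 5399·1302
1 = 5399·14153 − 5946·12851
1 = −5946·69463 + 29183·14153
1 = 29183·83616 − 35129·69463
So 69463·(-35129) ≡ 1 (mod 83616), hence d ≡ -35129 ≡ 48487 (mod 83616).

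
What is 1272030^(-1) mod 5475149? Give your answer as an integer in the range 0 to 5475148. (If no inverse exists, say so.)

Apply the Euclidean algorithm to 5475149 and 1272030:
5475149 = 4·1272030 + 387029
1272030 = 3·387029 + 110943
387029 = 3·110943 + 54200
110943 = 2·54200 + 2543
54200 = 21·2543 + 797
2543 = 3·797 + 152
797 = 5·152 + 37
152 = 4·37 + 4
37 = 9·4 + 1
4 = 4·1 + 0
The gcd is 1. Working backward:
1 = 37 − 9·4
1 = −9·152 + 37·37
1 = 37·797 − 194·152
1 = −194·2543 + 619·797
1 = 619·54200 − 13193·2543
1 = −13193·110943 + 27005·54200
1 = 27005·387029 − 94208·110943
1 = −94208·1272030 + 309629·387029
1 = 309629·5475149 − 1332724·1272030
So 1272030·(-1332724) ≡ 1 (mod 5475149), and -1332724 ≡ 4142425 (mod 5475149).

4142425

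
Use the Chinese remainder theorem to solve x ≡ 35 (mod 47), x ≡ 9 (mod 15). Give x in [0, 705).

Write x = 35 + 47·k. Then 47·k ≡ 9 − 35 ≡ 4 (mod 15).
Need 47⁻¹ mod 15. Extended Euclid on (15, 2):
15 = 7*2 + 1
2 = 2*1 + 0
Back-substitute:
1 = 15 − 7·2
47⁻¹ ≡ 8 (mod 15), so k ≡ 8·4 ≡ 2 (mod 15).
x = 35 + 47·2 = 129.

129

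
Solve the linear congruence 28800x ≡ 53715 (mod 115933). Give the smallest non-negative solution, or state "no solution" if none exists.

13467

First find gcd(28800, 115933):
115933 = 4×28800 + 733
28800 = 39×733 + 213
733 = 3×213 + 94
213 = 2×94 + 25
94 = 3×25 + 19
25 = 1×19 + 6
19 = 3×6 + 1
6 = 6×1 + 0
gcd = 1, so a unique solution mod 115933 exists.
Back-substitute for the Bézout coefficients:
1 = 19 − 3·6
1 = −3·25 + 4·19
1 = 4·94 − 15·25
1 = −15·213 + 34·94
1 = 34·733 − 117·213
1 = −117·28800 + 4597·733
1 = 4597·115933 − 18505·28800
So 28800·(-18505) ≡ 1 (mod 115933), giving 28800⁻¹ ≡ 97428.
x ≡ 28800⁻¹·53715 ≡ 97428·53715 ≡ 13467 (mod 115933).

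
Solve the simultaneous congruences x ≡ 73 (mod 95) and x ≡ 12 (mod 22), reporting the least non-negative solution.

738

Write x = 73 + 95·k. Then 95·k ≡ 12 − 73 ≡ 5 (mod 22).
Need 95⁻¹ mod 22. Extended Euclid on (22, 7):
22 = 3·7 + 1
7 = 7·1 + 0
Back-substitute:
1 = 22 − 3·7
95⁻¹ ≡ 19 (mod 22), so k ≡ 19·5 ≡ 7 (mod 22).
x = 73 + 95·7 = 738.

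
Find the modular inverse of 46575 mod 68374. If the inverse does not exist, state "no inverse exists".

47933

gcd(68374, 46575) by repeated division:
68374 = 1·46575 + 21799
46575 = 2·21799 + 2977
21799 = 7·2977 + 960
2977 = 3·960 + 97
960 = 9·97 + 87
97 = 1·87 + 10
87 = 8·10 + 7
10 = 1·7 + 3
7 = 2·3 + 1
3 = 3·1 + 0
gcd = 1, so the inverse exists. Back-substitute:
1 = 7 − 2·3
1 = −2·10 + 3·7
1 = 3·87 − 26·10
1 = −26·97 + 29·87
1 = 29·960 − 287·97
1 = −287·2977 + 890·960
1 = 890·21799 − 6517·2977
1 = −6517·46575 + 13924·21799
1 = 13924·68374 − 20441·46575
Thus 46575·(-20441) ≡ 1 (mod 68374); reducing, -20441 mod 68374 = 47933.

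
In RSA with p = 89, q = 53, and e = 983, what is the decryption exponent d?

135

φ(n) = (p−1)(q−1) = 88·52 = 4576.
Need d with 983·d ≡ 1 (mod 4576). Apply the extended Euclidean algorithm:
4576 = 4·983 + 644
983 = 1·644 + 339
644 = 1·339 + 305
339 = 1·305 + 34
305 = 8·34 + 33
34 = 1·33 + 1
33 = 33·1 + 0
Back-substitute:
1 = 34 − 33
1 = −305 + 9·34
1 = 9·339 − 10·305
1 = −10·644 + 19·339
1 = 19·983 − 29·644
1 = −29·4576 + 135·983
So 983·135 ≡ 1 (mod 4576), hence d = 135.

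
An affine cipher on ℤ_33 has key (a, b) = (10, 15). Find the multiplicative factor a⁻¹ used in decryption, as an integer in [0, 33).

Apply the Euclidean algorithm to 33 and 10:
33 = 3×10 + 3
10 = 3×3 + 1
3 = 3×1 + 0
gcd = 1, so the inverse exists. Back-substitute:
1 = 10 − 3·3
1 = −3·33 + 10·10
So 10·10 ≡ 1 (mod 33).

10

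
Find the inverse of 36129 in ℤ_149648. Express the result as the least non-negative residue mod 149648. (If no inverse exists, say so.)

Run Euclid on (149648, 36129):
149648 = 4×36129 + 5132
36129 = 7×5132 + 205
5132 = 25×205 + 7
205 = 29×7 + 2
7 = 3×2 + 1
2 = 2×1 + 0
The gcd is 1. Working backward:
1 = 7 − 3·2
1 = −3·205 + 88·7
1 = 88·5132 − 2203·205
1 = −2203·36129 + 15509·5132
1 = 15509·149648 − 64239·36129
Hence 36129⁻¹ ≡ -64239 ≡ 85409 (mod 149648).

85409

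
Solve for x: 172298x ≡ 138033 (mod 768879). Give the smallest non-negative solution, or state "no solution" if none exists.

711684

First find gcd(172298, 768879):
768879 = 4×172298 + 79687
172298 = 2×79687 + 12924
79687 = 6×12924 + 2143
12924 = 6×2143 + 66
2143 = 32×66 + 31
66 = 2×31 + 4
31 = 7×4 + 3
4 = 1×3 + 1
3 = 3×1 + 0
gcd = 1, so a unique solution mod 768879 exists.
Back-substitute for the Bézout coefficients:
1 = 4 − 3
1 = −31 + 8·4
1 = 8·66 − 17·31
1 = −17·2143 + 552·66
1 = 552·12924 − 3329·2143
1 = −3329·79687 + 20526·12924
1 = 20526·172298 − 44381·79687
1 = −44381·768879 + 198050·172298
So 172298·(198050) ≡ 1 (mod 768879), giving 172298⁻¹ ≡ 198050.
x ≡ 172298⁻¹·138033 ≡ 198050·138033 ≡ 711684 (mod 768879).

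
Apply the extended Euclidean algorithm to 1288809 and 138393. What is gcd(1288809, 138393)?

Euclidean algorithm:
1288809 = 9*138393 + 43272
138393 = 3*43272 + 8577
43272 = 5*8577 + 387
8577 = 22*387 + 63
387 = 6*63 + 9
63 = 7*9 + 0
gcd(1288809, 138393) = 9.
Express as a combination:
9 = 387 − 6·63
9 = −6·8577 + 133·387
9 = 133·43272 − 671·8577
9 = −671·138393 + 2146·43272
9 = 2146·1288809 − 19985·138393
So 9 = (2146)·1288809 + (-19985)·138393.

9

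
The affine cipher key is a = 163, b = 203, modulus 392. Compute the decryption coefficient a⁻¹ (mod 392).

291

Apply the Euclidean algorithm to 392 and 163:
392 = 2×163 + 66
163 = 2×66 + 31
66 = 2×31 + 4
31 = 7×4 + 3
4 = 1×3 + 1
3 = 3×1 + 0
Since gcd(163, 392) = 1, back-substitute to write 1 as a combination:
1 = 4 − 3
1 = −31 + 8·4
1 = 8·66 − 17·31
1 = −17·163 + 42·66
1 = 42·392 − 101·163
Thus 163·(-101) ≡ 1 (mod 392); reducing, -101 mod 392 = 291.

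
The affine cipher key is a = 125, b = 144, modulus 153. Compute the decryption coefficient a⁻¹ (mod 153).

Run Euclid on (153, 125):
153 = 1×125 + 28
125 = 4×28 + 13
28 = 2×13 + 2
13 = 6×2 + 1
2 = 2×1 + 0
The gcd is 1. Working backward:
1 = 13 − 6·2
1 = −6·28 + 13·13
1 = 13·125 − 58·28
1 = −58·153 + 71·125
So 125·71 ≡ 1 (mod 153).

71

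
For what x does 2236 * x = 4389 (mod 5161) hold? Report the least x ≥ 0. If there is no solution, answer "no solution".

gcd(2236, 5161):
5161 = 2×2236 + 689
2236 = 3×689 + 169
689 = 4×169 + 13
169 = 13×13 + 0
gcd = 13, but 13 ∤ 4389, so the congruence has no solution.

no solution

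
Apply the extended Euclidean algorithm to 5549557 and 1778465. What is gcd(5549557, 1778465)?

Repeated division:
5549557 = 3×1778465 + 214162
1778465 = 8×214162 + 65169
214162 = 3×65169 + 18655
65169 = 3×18655 + 9204
18655 = 2×9204 + 247
9204 = 37×247 + 65
247 = 3×65 + 52
65 = 1×52 + 13
52 = 4×13 + 0
gcd(5549557, 1778465) = 13.
Back-substituting:
13 = 65 − 52
13 = −247 + 4·65
13 = 4·9204 − 149·247
13 = −149·18655 + 302·9204
13 = 302·65169 − 1055·18655
13 = −1055·214162 + 3467·65169
13 = 3467·1778465 − 28791·214162
13 = −28791·5549557 + 89840·1778465
So 13 = (-28791)·5549557 + (89840)·1778465.

13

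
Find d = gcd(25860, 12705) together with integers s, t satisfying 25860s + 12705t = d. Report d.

15

Apply Euclid's algorithm to 25860 and 12705:
25860 = 2*12705 + 450
12705 = 28*450 + 105
450 = 4*105 + 30
105 = 3*30 + 15
30 = 2*15 + 0
gcd(25860, 12705) = 15.
Working backward:
15 = 105 − 3·30
15 = −3·450 + 13·105
15 = 13·12705 − 367·450
15 = −367·25860 + 747·12705
So 15 = (-367)·25860 + (747)·12705.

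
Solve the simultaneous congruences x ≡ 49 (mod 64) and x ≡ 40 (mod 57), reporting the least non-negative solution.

1009

Write x = 49 + 64·k. Then 64·k ≡ 40 − 49 ≡ 48 (mod 57).
Need 64⁻¹ mod 57. Extended Euclid on (57, 7):
57 = 8×7 + 1
7 = 7×1 + 0
Back-substitute:
1 = 57 − 8·7
64⁻¹ ≡ 49 (mod 57), so k ≡ 49·48 ≡ 15 (mod 57).
x = 49 + 64·15 = 1009.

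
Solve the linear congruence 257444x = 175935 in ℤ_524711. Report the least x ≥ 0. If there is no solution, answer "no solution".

no solution

gcd(257444, 524711):
524711 = 2*257444 + 9823
257444 = 26*9823 + 2046
9823 = 4*2046 + 1639
2046 = 1*1639 + 407
1639 = 4*407 + 11
407 = 37*11 + 0
gcd = 11, but 11 ∤ 175935, so the congruence has no solution.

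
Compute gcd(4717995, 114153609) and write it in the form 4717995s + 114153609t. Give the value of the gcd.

3

Apply Euclid's algorithm to 114153609 and 4717995:
114153609 = 24·4717995 + 921729
4717995 = 5·921729 + 109350
921729 = 8·109350 + 46929
109350 = 2·46929 + 15492
46929 = 3·15492 + 453
15492 = 34·453 + 90
453 = 5·90 + 3
90 = 30·3 + 0
gcd(4717995, 114153609) = 3.
Express as a combination:
3 = 453 − 5·90
3 = −5·15492 + 171·453
3 = 171·46929 − 518·15492
3 = −518·109350 + 1207·46929
3 = 1207·921729 − 10174·109350
3 = −10174·4717995 + 52077·921729
3 = 52077·114153609 − 1260022·4717995
So 3 = (52077)·114153609 + (-1260022)·4717995.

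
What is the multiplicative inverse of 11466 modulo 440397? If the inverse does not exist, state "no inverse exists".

no inverse exists

Compute gcd(11466, 440397):
440397 = 38×11466 + 4689
11466 = 2×4689 + 2088
4689 = 2×2088 + 513
2088 = 4×513 + 36
513 = 14×36 + 9
36 = 4×9 + 0
The gcd is 9, not 1, hence no inverse exists.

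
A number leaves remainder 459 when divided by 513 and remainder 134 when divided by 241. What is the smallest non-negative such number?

Write x = 459 + 513·k. Then 513·k ≡ 134 − 459 ≡ 157 (mod 241).
Need 513⁻¹ mod 241. Extended Euclid on (241, 31):
241 = 7×31 + 24
31 = 1×24 + 7
24 = 3×7 + 3
7 = 2×3 + 1
3 = 3×1 + 0
Back-substitute:
1 = 7 − 2·3
1 = −2·24 + 7·7
1 = 7·31 − 9·24
1 = −9·241 + 70·31
513⁻¹ ≡ 70 (mod 241), so k ≡ 70·157 ≡ 145 (mod 241).
x = 459 + 513·145 = 74844.

74844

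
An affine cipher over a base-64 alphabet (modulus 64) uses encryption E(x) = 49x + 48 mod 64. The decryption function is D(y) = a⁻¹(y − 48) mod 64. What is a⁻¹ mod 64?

Extended Euclidean algorithm:
64 = 1×49 + 15
49 = 3×15 + 4
15 = 3×4 + 3
4 = 1×3 + 1
3 = 3×1 + 0
gcd = 1, so the inverse exists. Back-substitute:
1 = 4 − 3
1 = −15 + 4·4
1 = 4·49 − 13·15
1 = −13·64 + 17·49
So 49·17 ≡ 1 (mod 64).

17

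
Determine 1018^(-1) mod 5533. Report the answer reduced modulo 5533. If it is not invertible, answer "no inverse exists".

gcd(5533, 1018) by repeated division:
5533 = 5*1018 + 443
1018 = 2*443 + 132
443 = 3*132 + 47
132 = 2*47 + 38
47 = 1*38 + 9
38 = 4*9 + 2
9 = 4*2 + 1
2 = 2*1 + 0
The gcd is 1. Working backward:
1 = 9 − 4·2
1 = −4·38 + 17·9
1 = 17·47 − 21·38
1 = −21·132 + 59·47
1 = 59·443 − 198·132
1 = −198·1018 + 455·443
1 = 455·5533 − 2473·1018
Hence 1018⁻¹ ≡ -2473 ≡ 3060 (mod 5533).

3060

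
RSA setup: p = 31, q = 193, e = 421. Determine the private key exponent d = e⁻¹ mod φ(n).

301

φ(n) = (p−1)(q−1) = 30·192 = 5760.
Need d with 421·d ≡ 1 (mod 5760). Apply the extended Euclidean algorithm:
5760 = 13*421 + 287
421 = 1*287 + 134
287 = 2*134 + 19
134 = 7*19 + 1
19 = 19*1 + 0
Back-substitute:
1 = 134 − 7·19
1 = −7·287 + 15·134
1 = 15·421 − 22·287
1 = −22·5760 + 301·421
So 421·301 ≡ 1 (mod 5760), hence d = 301.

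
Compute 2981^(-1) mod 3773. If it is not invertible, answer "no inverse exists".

Euclidean algorithm on 3773, 2981:
3773 = 1*2981 + 792
2981 = 3*792 + 605
792 = 1*605 + 187
605 = 3*187 + 44
187 = 4*44 + 11
44 = 4*11 + 0
Since gcd = 11 > 1, 2981 is not a unit mod 3773.

no inverse exists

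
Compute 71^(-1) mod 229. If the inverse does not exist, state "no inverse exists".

Run Euclid on (229, 71):
229 = 3·71 + 16
71 = 4·16 + 7
16 = 2·7 + 2
7 = 3·2 + 1
2 = 2·1 + 0
Since gcd(71, 229) = 1, back-substitute to write 1 as a combination:
1 = 7 − 3·2
1 = −3·16 + 7·7
1 = 7·71 − 31·16
1 = −31·229 + 100·71
So 71·100 ≡ 1 (mod 229).

100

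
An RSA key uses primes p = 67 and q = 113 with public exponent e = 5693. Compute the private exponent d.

2741

φ(n) = (p−1)(q−1) = 66·112 = 7392.
Need d with 5693·d ≡ 1 (mod 7392). Apply the extended Euclidean algorithm:
7392 = 1×5693 + 1699
5693 = 3×1699 + 596
1699 = 2×596 + 507
596 = 1×507 + 89
507 = 5×89 + 62
89 = 1×62 + 27
62 = 2×27 + 8
27 = 3×8 + 3
8 = 2×3 + 2
3 = 1×2 + 1
2 = 2×1 + 0
Back-substitute:
1 = 3 − 2
1 = −8 + 3·3
1 = 3·27 − 10·8
1 = −10·62 + 23·27
1 = 23·89 − 33·62
1 = −33·507 + 188·89
1 = 188·596 − 221·507
1 = −221·1699 + 630·596
1 = 630·5693 − 2111·1699
1 = −2111·7392 + 2741·5693
So 5693·2741 ≡ 1 (mod 7392), hence d = 2741.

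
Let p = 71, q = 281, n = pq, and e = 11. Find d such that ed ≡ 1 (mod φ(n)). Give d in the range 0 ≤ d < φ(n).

10691

φ(n) = (p−1)(q−1) = 70·280 = 19600.
Need d with 11·d ≡ 1 (mod 19600). Apply the extended Euclidean algorithm:
19600 = 1781·11 + 9
11 = 1·9 + 2
9 = 4·2 + 1
2 = 2·1 + 0
Back-substitute:
1 = 9 − 4·2
1 = −4·11 + 5·9
1 = 5·19600 − 8909·11
So 11·(-8909) ≡ 1 (mod 19600), hence d ≡ -8909 ≡ 10691 (mod 19600).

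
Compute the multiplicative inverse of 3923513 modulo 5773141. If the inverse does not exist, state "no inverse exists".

no inverse exists

Euclidean algorithm on 5773141, 3923513:
5773141 = 1·3923513 + 1849628
3923513 = 2·1849628 + 224257
1849628 = 8·224257 + 55572
224257 = 4·55572 + 1969
55572 = 28·1969 + 440
1969 = 4·440 + 209
440 = 2·209 + 22
209 = 9·22 + 11
22 = 2·11 + 0
gcd(3923513, 5773141) = 11 ≠ 1, so 3923513 has no multiplicative inverse modulo 5773141.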